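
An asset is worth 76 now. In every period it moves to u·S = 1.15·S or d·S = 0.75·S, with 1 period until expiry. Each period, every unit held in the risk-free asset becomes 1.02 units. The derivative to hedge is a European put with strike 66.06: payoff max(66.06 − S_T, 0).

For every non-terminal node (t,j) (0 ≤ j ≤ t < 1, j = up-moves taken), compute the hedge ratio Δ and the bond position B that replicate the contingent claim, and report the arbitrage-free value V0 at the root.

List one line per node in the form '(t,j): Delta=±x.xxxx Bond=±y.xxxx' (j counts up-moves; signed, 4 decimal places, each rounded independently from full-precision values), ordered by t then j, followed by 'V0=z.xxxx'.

The replicating-portfolio and risk-neutral prices coincide; use p* = (1.02−0.75)/(1.15−0.75) = 0.6750 for the latter.
Terminal payoffs: V(1,0)=9.0600, V(1,1)=0.0000
  t=0,j=0: stock 76.0000 → up 87.4000 (V=0.0000), down 57.0000 (V=9.0600). Price 2.8868; hedge Δ=-0.2980, bond B=25.5368.
Check: Δ(0,0)·S0 + B(0,0) = 2.8868 = V0.

(0,0): Delta=-0.2980 Bond=25.5368
V0=2.8868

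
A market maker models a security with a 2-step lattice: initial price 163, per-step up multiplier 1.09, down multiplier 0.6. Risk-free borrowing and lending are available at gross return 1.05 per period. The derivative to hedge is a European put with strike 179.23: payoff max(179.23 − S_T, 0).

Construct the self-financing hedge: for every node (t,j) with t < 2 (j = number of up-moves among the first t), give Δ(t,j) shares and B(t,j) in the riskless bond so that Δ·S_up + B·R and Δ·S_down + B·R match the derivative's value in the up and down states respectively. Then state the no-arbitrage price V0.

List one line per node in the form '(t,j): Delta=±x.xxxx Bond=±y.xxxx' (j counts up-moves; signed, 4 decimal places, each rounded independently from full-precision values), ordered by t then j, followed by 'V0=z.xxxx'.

The replicating-portfolio and risk-neutral prices coincide; use p* = (1.05−0.6)/(1.09−0.6) = 0.9184 for the latter.
Terminal values V(2,·): V(2,0)=120.5500, V(2,1)=72.6280, V(2,2)=0.0000
  t=1,j=0: stock 97.8000 → up 106.6020 (V=72.6280), down 58.6800 (V=120.5500). Price 72.8952; hedge Δ=-1.0000, bond B=170.6952.
  t=1,j=1: stock 177.6700 → up 193.6603 (V=0.0000), down 106.6020 (V=72.6280). Price 5.6465; hedge Δ=-0.8342, bond B=153.8669.
  t=0,j=0: stock 163.0000 → up 177.6700 (V=5.6465), down 97.8000 (V=72.8952). Price 10.6059; hedge Δ=-0.8420, bond B=147.8482.
Root portfolio cost Δ·163+B reproduces V0=10.6059.

(0,0): Delta=-0.8420 Bond=147.8482
(1,0): Delta=-1.0000 Bond=170.6952
(1,1): Delta=-0.8342 Bond=153.8669
V0=10.6059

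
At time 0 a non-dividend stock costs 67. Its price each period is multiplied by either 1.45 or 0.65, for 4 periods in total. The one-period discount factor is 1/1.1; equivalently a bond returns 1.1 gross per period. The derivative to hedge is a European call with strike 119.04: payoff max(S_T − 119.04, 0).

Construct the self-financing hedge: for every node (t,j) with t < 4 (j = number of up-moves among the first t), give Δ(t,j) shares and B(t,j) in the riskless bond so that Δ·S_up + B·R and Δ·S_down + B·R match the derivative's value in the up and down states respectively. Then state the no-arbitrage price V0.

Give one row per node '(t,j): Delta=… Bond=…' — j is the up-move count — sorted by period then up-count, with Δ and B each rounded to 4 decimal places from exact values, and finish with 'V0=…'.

(0,0): Delta=0.4876 Bond=-17.6344
(1,0): Delta=0.1030 Bond=-2.6515
(1,1): Delta=0.6216 Bond=-32.4228
(2,0): Delta=0.0000 Bond=0.0000
(2,1): Delta=0.1390 Bond=-5.1851
(2,2): Delta=0.7899 Bond=-59.3717
(3,0): Delta=0.0000 Bond=0.0000
(3,1): Delta=0.0000 Bond=0.0000
(3,2): Delta=0.1874 Bond=-10.1397
(3,3): Delta=1.0000 Bond=-108.2182
V0=15.0325

Since d<R<u, set p* = (R−d)/(u−d) = 0.5625; price each node as the discounted p*-expectation of its children.
At expiry t=4: V(4,0)=0.0000, V(4,1)=0.0000, V(4,2)=0.0000, V(4,3)=13.7276, V(4,4)=177.1339
Node (3,0) S=18.3999: V=(p*·0.0000+(1−p*)·0.0000)/1.1=0.0000; Δ=(0.0000−0.0000)/(26.6798−11.9599)=0.0000; B=V−Δ·S=0.0000
Node (3,1) S=41.0459: V=(p*·0.0000+(1−p*)·0.0000)/1.1=0.0000; Δ=(0.0000−0.0000)/(59.5165−26.6798)=0.0000; B=V−Δ·S=0.0000
Node (3,2) S=91.5639: V=(p*·13.7276+(1−p*)·0.0000)/1.1=7.0198; Δ=(13.7276−0.0000)/(132.7676−59.5165)=0.1874; B=V−Δ·S=-10.1397
Node (3,3) S=204.2579: V=(p*·177.1339+(1−p*)·13.7276)/1.1=96.0397; Δ=(177.1339−13.7276)/(296.1739−132.7676)=1.0000; B=V−Δ·S=-108.2182
Node (2,0) S=28.3075: V=(p*·0.0000+(1−p*)·0.0000)/1.1=0.0000; Δ=(0.0000−0.0000)/(41.0459−18.3999)=0.0000; B=V−Δ·S=0.0000
Node (2,1) S=63.1475: V=(p*·7.0198+(1−p*)·0.0000)/1.1=3.5897; Δ=(7.0198−0.0000)/(91.5639−41.0459)=0.1390; B=V−Δ·S=-5.1851
Node (2,2) S=140.8675: V=(p*·96.0397+(1−p*)·7.0198)/1.1=51.9032; Δ=(96.0397−7.0198)/(204.2579−91.5639)=0.7899; B=V−Δ·S=-59.3717
Node (1,0) S=43.5500: V=(p*·3.5897+(1−p*)·0.0000)/1.1=1.8356; Δ=(3.5897−0.0000)/(63.1475−28.3075)=0.1030; B=V−Δ·S=-2.6515
Node (1,1) S=97.1500: V=(p*·51.9032+(1−p*)·3.5897)/1.1=27.9691; Δ=(51.9032−3.5897)/(140.8675−63.1475)=0.6216; B=V−Δ·S=-32.4228
Node (0,0) S=67.0000: V=(p*·27.9691+(1−p*)·1.8356)/1.1=15.0325; Δ=(27.9691−1.8356)/(97.1500−43.5500)=0.4876; B=V−Δ·S=-17.6344
Check: Δ(0,0)·S0 + B(0,0) = 15.0325 = V0.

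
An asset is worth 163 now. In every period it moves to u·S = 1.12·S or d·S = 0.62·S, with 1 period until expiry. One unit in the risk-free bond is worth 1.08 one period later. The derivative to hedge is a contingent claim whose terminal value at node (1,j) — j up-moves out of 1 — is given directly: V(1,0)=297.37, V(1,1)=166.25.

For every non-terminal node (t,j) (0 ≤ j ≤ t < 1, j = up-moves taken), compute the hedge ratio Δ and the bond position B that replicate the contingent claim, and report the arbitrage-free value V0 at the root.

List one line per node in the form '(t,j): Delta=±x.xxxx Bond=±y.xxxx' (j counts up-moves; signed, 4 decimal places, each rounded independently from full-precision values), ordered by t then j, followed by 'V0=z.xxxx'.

(0,0): Delta=-1.6088 Bond=425.8878
V0=163.6478

No-arbitrage ⇒ martingale measure with p* = (R−d)/(u−d) = 0.9200.
Terminal payoffs: V(1,0)=297.3700, V(1,1)=166.2500
  t=0,j=0: stock 163.0000 → up 182.5600 (V=166.2500), down 101.0600 (V=297.3700). Price 163.6478; hedge Δ=-1.6088, bond B=425.8878.
The time-0 hedge costs 163.6478, which is the no-arbitrage price.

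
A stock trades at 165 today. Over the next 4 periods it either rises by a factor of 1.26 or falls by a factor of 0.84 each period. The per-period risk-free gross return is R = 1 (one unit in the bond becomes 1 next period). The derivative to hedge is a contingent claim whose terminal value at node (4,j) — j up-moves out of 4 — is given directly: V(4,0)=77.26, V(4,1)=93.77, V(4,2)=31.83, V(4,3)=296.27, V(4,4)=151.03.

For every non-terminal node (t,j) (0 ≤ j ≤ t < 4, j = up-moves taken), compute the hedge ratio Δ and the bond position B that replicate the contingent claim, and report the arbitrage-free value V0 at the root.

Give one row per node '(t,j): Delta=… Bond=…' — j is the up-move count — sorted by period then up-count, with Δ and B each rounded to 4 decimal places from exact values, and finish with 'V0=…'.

(0,0): Delta=0.5776 Bond=4.2936
(1,0): Delta=0.2661 Bond=47.4752
(1,1): Delta=0.9152 Bond=-65.8765
(2,0): Delta=-0.2735 Bond=110.3010
(2,1): Delta=0.8507 Bond=-54.6167
(2,2): Delta=0.9850 Bond=-84.1738
(3,0): Delta=0.4020 Bond=44.2400
(3,1): Delta=-1.0053 Bond=217.6500
(3,2): Delta=2.8614 Bond=-497.0500
(3,3): Delta=-1.0477 Bond=586.7500
V0=99.6045

No-arbitrage ⇒ martingale measure with p* = (R−d)/(u−d) = 0.3810.
Terminal payoffs: V(4,0)=77.2600, V(4,1)=93.7700, V(4,2)=31.8300, V(4,3)=296.2700, V(4,4)=151.0300
(3,0): S=97.7962. Δ = (V_up−V_dn)/(S_up−S_dn) = (93.7700−77.2600)/(123.2232−82.1488) = 0.4020. V = [p*·93.7700 + (1−p*)·77.2600]/1 = 83.5495. B = V − Δ·S = 44.2400.
(3,1): S=146.6942. Δ = (V_up−V_dn)/(S_up−S_dn) = (31.8300−93.7700)/(184.8347−123.2232) = -1.0053. V = [p*·31.8300 + (1−p*)·93.7700]/1 = 70.1738. B = V − Δ·S = 217.6500.
(3,2): S=220.0414. Δ = (V_up−V_dn)/(S_up−S_dn) = (296.2700−31.8300)/(277.2521−184.8347) = 2.8614. V = [p*·296.2700 + (1−p*)·31.8300]/1 = 132.5690. B = V − Δ·S = -497.0500.
(3,3): S=330.0620. Δ = (V_up−V_dn)/(S_up−S_dn) = (151.0300−296.2700)/(415.8782−277.2521) = -1.0477. V = [p*·151.0300 + (1−p*)·296.2700]/1 = 240.9405. B = V − Δ·S = 586.7500.
(2,0): S=116.4240. Δ = (V_up−V_dn)/(S_up−S_dn) = (70.1738−83.5495)/(146.6942−97.7962) = -0.2735. V = [p*·70.1738 + (1−p*)·83.5495]/1 = 78.4540. B = V − Δ·S = 110.3010.
(2,1): S=174.6360. Δ = (V_up−V_dn)/(S_up−S_dn) = (132.5690−70.1738)/(220.0414−146.6942) = 0.8507. V = [p*·132.5690 + (1−p*)·70.1738]/1 = 93.9434. B = V − Δ·S = -54.6167.
(2,2): S=261.9540. Δ = (V_up−V_dn)/(S_up−S_dn) = (240.9405−132.5690)/(330.0620−220.0414) = 0.9850. V = [p*·240.9405 + (1−p*)·132.5690]/1 = 173.8534. B = V − Δ·S = -84.1738.
(1,0): S=138.6000. Δ = (V_up−V_dn)/(S_up−S_dn) = (93.9434−78.4540)/(174.6360−116.4240) = 0.2661. V = [p*·93.9434 + (1−p*)·78.4540]/1 = 84.3547. B = V − Δ·S = 47.4752.
(1,1): S=207.9000. Δ = (V_up−V_dn)/(S_up−S_dn) = (173.8534−93.9434)/(261.9540−174.6360) = 0.9152. V = [p*·173.8534 + (1−p*)·93.9434]/1 = 124.3853. B = V − Δ·S = -65.8765.
(0,0): S=165.0000. Δ = (V_up−V_dn)/(S_up−S_dn) = (124.3853−84.3547)/(207.9000−138.6000) = 0.5776. V = [p*·124.3853 + (1−p*)·84.3547]/1 = 99.6045. B = V − Δ·S = 4.2936.
The time-0 hedge costs 99.6045, which is the no-arbitrage price.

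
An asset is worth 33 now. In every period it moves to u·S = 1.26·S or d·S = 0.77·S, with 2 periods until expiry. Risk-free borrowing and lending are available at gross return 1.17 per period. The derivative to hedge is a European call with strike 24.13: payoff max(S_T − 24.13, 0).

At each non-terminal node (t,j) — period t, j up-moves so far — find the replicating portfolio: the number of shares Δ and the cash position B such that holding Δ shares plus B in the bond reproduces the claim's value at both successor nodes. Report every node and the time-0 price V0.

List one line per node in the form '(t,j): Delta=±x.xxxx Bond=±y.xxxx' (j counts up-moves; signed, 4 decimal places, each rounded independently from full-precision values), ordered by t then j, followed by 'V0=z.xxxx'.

Risk-neutral probability p* = (R−d)/(u−d) = (1.17−0.77)/(1.26−0.77) = 0.8163.
Payoff layer (t=2): V(2,0)=0.0000, V(2,1)=7.8866, V(2,2)=28.2608
(1,0): S=25.4100. Δ = (V_up−V_dn)/(S_up−S_dn) = (7.8866−0.0000)/(32.0166−19.5657) = 0.6334. V = [p*·7.8866 + (1−p*)·0.0000]/1.17 = 5.5026. B = V − Δ·S = -10.5925.
(1,1): S=41.5800. Δ = (V_up−V_dn)/(S_up−S_dn) = (28.2608−7.8866)/(52.3908−32.0166) = 1.0000. V = [p*·28.2608 + (1−p*)·7.8866]/1.17 = 20.9561. B = V − Δ·S = -20.6239.
(0,0): S=33.0000. Δ = (V_up−V_dn)/(S_up−S_dn) = (20.9561−5.5026)/(41.5800−25.4100) = 0.9557. V = [p*·20.9561 + (1−p*)·5.5026]/1.17 = 15.4852. B = V − Δ·S = -16.0525.
Check: Δ(0,0)·S0 + B(0,0) = 15.4852 = V0.

(0,0): Delta=0.9557 Bond=-16.0525
(1,0): Delta=0.6334 Bond=-10.5925
(1,1): Delta=1.0000 Bond=-20.6239
V0=15.4852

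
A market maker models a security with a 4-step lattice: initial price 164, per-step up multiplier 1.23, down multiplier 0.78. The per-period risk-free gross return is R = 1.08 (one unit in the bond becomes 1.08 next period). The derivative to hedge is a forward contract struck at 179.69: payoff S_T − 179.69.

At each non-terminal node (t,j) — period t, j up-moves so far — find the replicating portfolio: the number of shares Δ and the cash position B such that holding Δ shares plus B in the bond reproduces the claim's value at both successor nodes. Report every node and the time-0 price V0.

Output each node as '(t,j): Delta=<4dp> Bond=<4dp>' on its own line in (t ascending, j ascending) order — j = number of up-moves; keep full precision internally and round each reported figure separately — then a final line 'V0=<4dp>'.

The replicating-portfolio and risk-neutral prices coincide; use p* = (1.08−0.78)/(1.23−0.78) = 0.6667 for the latter.
Payoff layer (t=4): V(4,0)=-118.9853, V(4,1)=-83.9634, V(4,2)=-28.7365, V(4,3)=58.3521, V(4,4)=195.6841
(3,0): S=77.8265. Δ = (V_up−V_dn)/(S_up−S_dn) = (-83.9634−-118.9853)/(95.7266−60.7047) = 1.0000. V = [p*·-83.9634 + (1−p*)·-118.9853]/1.08 = -88.5531. B = V − Δ·S = -166.3796.
(3,1): S=122.7264. Δ = (V_up−V_dn)/(S_up−S_dn) = (-28.7365−-83.9634)/(150.9535−95.7266) = 1.0000. V = [p*·-28.7365 + (1−p*)·-83.9634]/1.08 = -43.6532. B = V − Δ·S = -166.3796.
(3,2): S=193.5302. Δ = (V_up−V_dn)/(S_up−S_dn) = (58.3521−-28.7365)/(238.0421−150.9535) = 1.0000. V = [p*·58.3521 + (1−p*)·-28.7365]/1.08 = 27.1505. B = V − Δ·S = -166.3796.
(3,3): S=305.1822. Δ = (V_up−V_dn)/(S_up−S_dn) = (195.6841−58.3521)/(375.3741−238.0421) = 1.0000. V = [p*·195.6841 + (1−p*)·58.3521]/1.08 = 138.8026. B = V − Δ·S = -166.3796.
(2,0): S=99.7776. Δ = (V_up−V_dn)/(S_up−S_dn) = (-43.6532−-88.5531)/(122.7264−77.8265) = 1.0000. V = [p*·-43.6532 + (1−p*)·-88.5531]/1.08 = -54.2776. B = V − Δ·S = -154.0552.
(2,1): S=157.3416. Δ = (V_up−V_dn)/(S_up−S_dn) = (27.1505−-43.6532)/(193.5302−122.7264) = 1.0000. V = [p*·27.1505 + (1−p*)·-43.6532]/1.08 = 3.2864. B = V − Δ·S = -154.0552.
(2,2): S=248.1156. Δ = (V_up−V_dn)/(S_up−S_dn) = (138.8026−27.1505)/(305.1822−193.5302) = 1.0000. V = [p*·138.8026 + (1−p*)·27.1505]/1.08 = 94.0604. B = V − Δ·S = -154.0552.
(1,0): S=127.9200. Δ = (V_up−V_dn)/(S_up−S_dn) = (3.2864−-54.2776)/(157.3416−99.7776) = 1.0000. V = [p*·3.2864 + (1−p*)·-54.2776]/1.08 = -14.7237. B = V − Δ·S = -142.6437.
(1,1): S=201.7200. Δ = (V_up−V_dn)/(S_up−S_dn) = (94.0604−3.2864)/(248.1156−157.3416) = 1.0000. V = [p*·94.0604 + (1−p*)·3.2864]/1.08 = 59.0763. B = V − Δ·S = -142.6437.
(0,0): S=164.0000. Δ = (V_up−V_dn)/(S_up−S_dn) = (59.0763−-14.7237)/(201.7200−127.9200) = 1.0000. V = [p*·59.0763 + (1−p*)·-14.7237]/1.08 = 31.9225. B = V − Δ·S = -132.0775.
Each (Δ,B) replicates both successor values, so the strategy is self-financing and V0 is arbitrage-free.

(0,0): Delta=1.0000 Bond=-132.0775
(1,0): Delta=1.0000 Bond=-142.6437
(1,1): Delta=1.0000 Bond=-142.6437
(2,0): Delta=1.0000 Bond=-154.0552
(2,1): Delta=1.0000 Bond=-154.0552
(2,2): Delta=1.0000 Bond=-154.0552
(3,0): Delta=1.0000 Bond=-166.3796
(3,1): Delta=1.0000 Bond=-166.3796
(3,2): Delta=1.0000 Bond=-166.3796
(3,3): Delta=1.0000 Bond=-166.3796
V0=31.9225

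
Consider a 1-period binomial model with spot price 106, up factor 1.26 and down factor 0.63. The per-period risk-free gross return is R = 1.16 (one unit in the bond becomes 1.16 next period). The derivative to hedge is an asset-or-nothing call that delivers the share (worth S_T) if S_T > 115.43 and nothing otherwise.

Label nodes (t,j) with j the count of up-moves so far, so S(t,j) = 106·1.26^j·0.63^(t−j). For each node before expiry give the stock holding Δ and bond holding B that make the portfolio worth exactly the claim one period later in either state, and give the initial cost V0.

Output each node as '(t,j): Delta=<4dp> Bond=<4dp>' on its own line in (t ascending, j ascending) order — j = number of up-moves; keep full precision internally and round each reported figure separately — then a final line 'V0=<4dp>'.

(0,0): Delta=2.0000 Bond=-115.1379
V0=96.8621

Risk-neutral probability p* = (R−d)/(u−d) = (1.16−0.63)/(1.26−0.63) = 0.8413.
Payoff layer (t=1): V(1,0)=0.0000, V(1,1)=133.5600
(0,0): S=106.0000. Δ = (V_up−V_dn)/(S_up−S_dn) = (133.5600−0.0000)/(133.5600−66.7800) = 2.0000. V = [p*·133.5600 + (1−p*)·0.0000]/1.16 = 96.8621. B = V − Δ·S = -115.1379.
Root portfolio cost Δ·106+B reproduces V0=96.8621.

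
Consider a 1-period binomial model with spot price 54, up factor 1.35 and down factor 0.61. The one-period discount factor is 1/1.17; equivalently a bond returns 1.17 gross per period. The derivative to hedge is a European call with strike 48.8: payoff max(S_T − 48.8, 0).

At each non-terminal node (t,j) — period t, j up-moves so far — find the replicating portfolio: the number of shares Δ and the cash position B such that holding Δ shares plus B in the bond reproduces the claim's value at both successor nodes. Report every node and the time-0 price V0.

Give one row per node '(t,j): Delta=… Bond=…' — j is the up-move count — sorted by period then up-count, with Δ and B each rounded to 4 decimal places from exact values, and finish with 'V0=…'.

Under the risk-neutral measure, an up-move has probability p* = (R−d)/(u−d) = 0.7568 and values discount at R = 1.17.
Terminal values V(1,·): V(1,0)=0.0000, V(1,1)=24.1000
  t=0,j=0: stock 54.0000 → up 72.9000 (V=24.1000), down 32.9400 (V=0.0000). Price 15.5879; hedge Δ=0.6031, bond B=-16.9797.
The time-0 hedge costs 15.5879, which is the no-arbitrage price.

(0,0): Delta=0.6031 Bond=-16.9797
V0=15.5879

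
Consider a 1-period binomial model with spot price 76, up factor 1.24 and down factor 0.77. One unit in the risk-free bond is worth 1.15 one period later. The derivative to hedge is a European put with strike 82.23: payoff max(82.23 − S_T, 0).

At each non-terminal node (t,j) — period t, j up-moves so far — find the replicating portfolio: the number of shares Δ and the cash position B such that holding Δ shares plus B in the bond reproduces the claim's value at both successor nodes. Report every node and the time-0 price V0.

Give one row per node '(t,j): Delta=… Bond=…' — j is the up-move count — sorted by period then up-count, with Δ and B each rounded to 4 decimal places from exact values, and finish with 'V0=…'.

(0,0): Delta=-0.6638 Bond=54.3948
V0=3.9480

Risk-neutral probability p* = (R−d)/(u−d) = (1.15−0.77)/(1.24−0.77) = 0.8085.
Terminal values V(1,·): V(1,0)=23.7100, V(1,1)=0.0000
Node (0,0) S=76.0000: V=(p*·0.0000+(1−p*)·23.7100)/1.15=3.9480; Δ=(0.0000−23.7100)/(94.2400−58.5200)=-0.6638; B=V−Δ·S=54.3948
Each (Δ,B) replicates both successor values, so the strategy is self-financing and V0 is arbitrage-free.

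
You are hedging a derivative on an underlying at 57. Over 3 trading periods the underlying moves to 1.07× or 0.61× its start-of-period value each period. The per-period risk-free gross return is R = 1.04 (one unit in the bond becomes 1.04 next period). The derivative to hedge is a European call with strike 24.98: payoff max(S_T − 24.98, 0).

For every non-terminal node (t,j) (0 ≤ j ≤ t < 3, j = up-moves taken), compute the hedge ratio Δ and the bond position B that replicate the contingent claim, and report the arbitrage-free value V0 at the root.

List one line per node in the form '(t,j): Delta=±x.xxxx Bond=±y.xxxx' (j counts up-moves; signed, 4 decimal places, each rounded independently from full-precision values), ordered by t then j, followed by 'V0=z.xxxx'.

(0,0): Delta=0.9887 Bond=-21.5364
(1,0): Delta=0.8333 Bond=-16.9943
(1,1): Delta=0.9949 Bond=-22.7748
(2,0): Delta=0.0000 Bond=0.0000
(2,1): Delta=0.8664 Bond=-18.9072
(2,2): Delta=1.0000 Bond=-24.0192
V0=34.8201

No-arbitrage ⇒ martingale measure with p* = (R−d)/(u−d) = 0.9348.
At expiry t=3: V(3,0)=0.0000, V(3,1)=0.0000, V(3,2)=14.8282, V(3,3)=44.8475
  t=2,j=0: stock 21.2097 → up 22.6944 (V=0.0000), down 12.9379 (V=0.0000). Price 0.0000; hedge Δ=0.0000, bond B=0.0000.
  t=2,j=1: stock 37.2039 → up 39.8082 (V=14.8282), down 22.6944 (V=0.0000). Price 13.3280; hedge Δ=0.8664, bond B=-18.9072.
  t=2,j=2: stock 65.2593 → up 69.8275 (V=44.8475), down 39.8082 (V=14.8282). Price 41.2401; hedge Δ=1.0000, bond B=-24.0192.
  t=1,j=0: stock 34.7700 → up 37.2039 (V=13.3280), down 21.2097 (V=0.0000). Price 11.9796; hedge Δ=0.8333, bond B=-16.9943.
  t=1,j=1: stock 60.9900 → up 65.2593 (V=41.2401), down 37.2039 (V=13.3280). Price 37.9036; hedge Δ=0.9949, bond B=-22.7748.
  t=0,j=0: stock 57.0000 → up 60.9900 (V=37.9036), down 34.7700 (V=11.9796). Price 34.8201; hedge Δ=0.9887, bond B=-21.5364.
Self-financing check: at every node Δ·S+B equals the discounted successor values.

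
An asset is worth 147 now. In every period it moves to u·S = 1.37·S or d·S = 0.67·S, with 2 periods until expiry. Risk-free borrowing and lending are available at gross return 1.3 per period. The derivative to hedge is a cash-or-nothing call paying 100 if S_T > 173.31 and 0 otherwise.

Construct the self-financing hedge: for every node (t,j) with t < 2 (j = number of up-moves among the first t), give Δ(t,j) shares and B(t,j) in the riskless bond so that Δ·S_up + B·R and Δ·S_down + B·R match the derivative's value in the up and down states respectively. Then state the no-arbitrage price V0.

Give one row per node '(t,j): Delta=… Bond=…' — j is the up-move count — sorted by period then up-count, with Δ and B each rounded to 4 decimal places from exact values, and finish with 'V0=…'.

Risk-neutral probability p* = (R−d)/(u−d) = (1.3−0.67)/(1.37−0.67) = 0.9000.
Terminal values V(2,·): V(2,0)=0.0000, V(2,1)=0.0000, V(2,2)=100.0000
Node (1,0) S=98.4900: V=(p*·0.0000+(1−p*)·0.0000)/1.3=0.0000; Δ=(0.0000−0.0000)/(134.9313−65.9883)=0.0000; B=V−Δ·S=0.0000
Node (1,1) S=201.3900: V=(p*·100.0000+(1−p*)·0.0000)/1.3=69.2308; Δ=(100.0000−0.0000)/(275.9043−134.9313)=0.7094; B=V−Δ·S=-73.6264
Node (0,0) S=147.0000: V=(p*·69.2308+(1−p*)·0.0000)/1.3=47.9290; Δ=(69.2308−0.0000)/(201.3900−98.4900)=0.6728; B=V−Δ·S=-50.9721
Each (Δ,B) replicates both successor values, so the strategy is self-financing and V0 is arbitrage-free.

(0,0): Delta=0.6728 Bond=-50.9721
(1,0): Delta=0.0000 Bond=0.0000
(1,1): Delta=0.7094 Bond=-73.6264
V0=47.9290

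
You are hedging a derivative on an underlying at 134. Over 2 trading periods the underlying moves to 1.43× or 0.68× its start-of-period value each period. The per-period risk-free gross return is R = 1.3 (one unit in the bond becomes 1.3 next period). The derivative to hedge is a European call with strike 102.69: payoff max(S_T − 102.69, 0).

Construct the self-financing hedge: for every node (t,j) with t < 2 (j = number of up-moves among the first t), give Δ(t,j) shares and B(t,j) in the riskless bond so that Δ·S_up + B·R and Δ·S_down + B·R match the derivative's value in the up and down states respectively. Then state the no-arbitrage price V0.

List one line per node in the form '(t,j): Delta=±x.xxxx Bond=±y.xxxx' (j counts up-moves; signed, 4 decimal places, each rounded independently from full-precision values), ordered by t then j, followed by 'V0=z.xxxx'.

Since d<R<u, set p* = (R−d)/(u−d) = 0.8267; price each node as the discounted p*-expectation of its children.
Terminal values V(2,·): V(2,0)=0.0000, V(2,1)=27.6116, V(2,2)=171.3266
(1,0): S=91.1200. Δ = (V_up−V_dn)/(S_up−S_dn) = (27.6116−0.0000)/(130.3016−61.9616) = 0.4040. V = [p*·27.6116 + (1−p*)·0.0000]/1.3 = 17.5581. B = V − Δ·S = -19.2573.
(1,1): S=191.6200. Δ = (V_up−V_dn)/(S_up−S_dn) = (171.3266−27.6116)/(274.0166−130.3016) = 1.0000. V = [p*·171.3266 + (1−p*)·27.6116]/1.3 = 112.6277. B = V − Δ·S = -78.9923.
(0,0): S=134.0000. Δ = (V_up−V_dn)/(S_up−S_dn) = (112.6277−17.5581)/(191.6200−91.1200) = 0.9460. V = [p*·112.6277 + (1−p*)·17.5581]/1.3 = 73.9607. B = V − Δ·S = -52.7986.
The time-0 hedge costs 73.9607, which is the no-arbitrage price.

(0,0): Delta=0.9460 Bond=-52.7986
(1,0): Delta=0.4040 Bond=-19.2573
(1,1): Delta=1.0000 Bond=-78.9923
V0=73.9607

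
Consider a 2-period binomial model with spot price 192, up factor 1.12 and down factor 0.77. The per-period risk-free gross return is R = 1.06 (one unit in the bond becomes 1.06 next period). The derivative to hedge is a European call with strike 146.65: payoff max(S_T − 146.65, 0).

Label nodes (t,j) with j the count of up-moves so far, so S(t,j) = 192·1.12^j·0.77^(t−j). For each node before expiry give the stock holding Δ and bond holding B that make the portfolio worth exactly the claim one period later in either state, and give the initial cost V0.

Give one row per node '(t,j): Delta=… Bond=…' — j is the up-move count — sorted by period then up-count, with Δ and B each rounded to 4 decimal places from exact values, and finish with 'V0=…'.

(0,0): Delta=0.9210 Bond=-114.4977
(1,0): Delta=0.3659 Bond=-39.2903
(1,1): Delta=1.0000 Bond=-138.3491
V0=62.3403

Since d<R<u, set p* = (R−d)/(u−d) = 0.8286; price each node as the discounted p*-expectation of its children.
Terminal values V(2,·): V(2,0)=0.0000, V(2,1)=18.9308, V(2,2)=94.1948
  t=1,j=0: stock 147.8400 → up 165.5808 (V=18.9308), down 113.8368 (V=0.0000). Price 14.7977; hedge Δ=0.3659, bond B=-39.2903.
  t=1,j=1: stock 215.0400 → up 240.8448 (V=94.1948), down 165.5808 (V=18.9308). Price 76.6909; hedge Δ=1.0000, bond B=-138.3491.
  t=0,j=0: stock 192.0000 → up 215.0400 (V=76.6909), down 147.8400 (V=14.7977). Price 62.3403; hedge Δ=0.9210, bond B=-114.4977.
Root portfolio cost Δ·192+B reproduces V0=62.3403.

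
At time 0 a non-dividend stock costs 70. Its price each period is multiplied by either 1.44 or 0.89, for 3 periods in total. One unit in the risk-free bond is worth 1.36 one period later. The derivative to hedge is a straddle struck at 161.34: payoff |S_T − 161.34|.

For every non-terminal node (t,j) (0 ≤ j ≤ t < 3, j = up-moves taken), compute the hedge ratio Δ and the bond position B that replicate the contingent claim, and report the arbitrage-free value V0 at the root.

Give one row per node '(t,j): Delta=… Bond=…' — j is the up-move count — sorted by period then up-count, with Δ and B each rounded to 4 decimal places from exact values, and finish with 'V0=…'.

(0,0): Delta=-0.0221 Bond=19.3437
(1,0): Delta=-1.0000 Bond=87.2297
(1,1): Delta=0.0808 Bond=15.9377
(2,0): Delta=-1.0000 Bond=118.6324
(2,1): Delta=-1.0000 Bond=118.6324
(2,2): Delta=0.1945 Bond=5.1719
V0=17.7957

Risk-neutral probability p* = (R−d)/(u−d) = (1.36−0.89)/(1.44−0.89) = 0.8545.
At expiry t=3: V(3,0)=111.9922, V(3,1)=81.4963, V(3,2)=32.1547, V(3,3)=47.6789
Node (2,0) S=55.4470: V=(p*·81.4963+(1−p*)·111.9922)/1.36=63.1854; Δ=(81.4963−111.9922)/(79.8437−49.3478)=-1.0000; B=V−Δ·S=118.6324
Node (2,1) S=89.7120: V=(p*·32.1547+(1−p*)·81.4963)/1.36=28.9204; Δ=(32.1547−81.4963)/(129.1853−79.8437)=-1.0000; B=V−Δ·S=118.6324
Node (2,2) S=145.1520: V=(p*·47.6789+(1−p*)·32.1547)/1.36=33.3977; Δ=(47.6789−32.1547)/(209.0189−129.1853)=0.1945; B=V−Δ·S=5.1719
Node (1,0) S=62.3000: V=(p*·28.9204+(1−p*)·63.1854)/1.36=24.9297; Δ=(28.9204−63.1854)/(89.7120−55.4470)=-1.0000; B=V−Δ·S=87.2297
Node (1,1) S=100.8000: V=(p*·33.3977+(1−p*)·28.9204)/1.36=24.0782; Δ=(33.3977−28.9204)/(145.1520−89.7120)=0.0808; B=V−Δ·S=15.9377
Node (0,0) S=70.0000: V=(p*·24.0782+(1−p*)·24.9297)/1.36=17.7957; Δ=(24.0782−24.9297)/(100.8000−62.3000)=-0.0221; B=V−Δ·S=19.3437
Self-financing check: at every node Δ·S+B equals the discounted successor values.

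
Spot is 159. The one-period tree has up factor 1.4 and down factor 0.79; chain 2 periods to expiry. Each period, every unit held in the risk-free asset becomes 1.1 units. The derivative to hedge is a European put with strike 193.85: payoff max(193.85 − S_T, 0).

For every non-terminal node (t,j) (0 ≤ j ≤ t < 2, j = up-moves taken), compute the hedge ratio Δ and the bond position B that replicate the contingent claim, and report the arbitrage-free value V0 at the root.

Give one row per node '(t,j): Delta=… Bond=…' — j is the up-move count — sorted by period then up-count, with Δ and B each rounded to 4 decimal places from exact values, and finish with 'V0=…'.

Since d<R<u, set p* = (R−d)/(u−d) = 0.5082; price each node as the discounted p*-expectation of its children.
At expiry t=2: V(2,0)=94.6181, V(2,1)=17.9960, V(2,2)=0.0000
(1,0): S=125.6100. Δ = (V_up−V_dn)/(S_up−S_dn) = (17.9960−94.6181)/(175.8540−99.2319) = -1.0000. V = [p*·17.9960 + (1−p*)·94.6181]/1.1 = 50.6173. B = V − Δ·S = 176.2273.
(1,1): S=222.6000. Δ = (V_up−V_dn)/(S_up−S_dn) = (0.0000−17.9960)/(311.6400−175.8540) = -0.1325. V = [p*·0.0000 + (1−p*)·17.9960]/1.1 = 8.0459. B = V − Δ·S = 37.5475.
(0,0): S=159.0000. Δ = (V_up−V_dn)/(S_up−S_dn) = (8.0459−50.6173)/(222.6000−125.6100) = -0.4389. V = [p*·8.0459 + (1−p*)·50.6173]/1.1 = 26.3479. B = V − Δ·S = 96.1370.
Check: Δ(0,0)·S0 + B(0,0) = 26.3479 = V0.

(0,0): Delta=-0.4389 Bond=96.1370
(1,0): Delta=-1.0000 Bond=176.2273
(1,1): Delta=-0.1325 Bond=37.5475
V0=26.3479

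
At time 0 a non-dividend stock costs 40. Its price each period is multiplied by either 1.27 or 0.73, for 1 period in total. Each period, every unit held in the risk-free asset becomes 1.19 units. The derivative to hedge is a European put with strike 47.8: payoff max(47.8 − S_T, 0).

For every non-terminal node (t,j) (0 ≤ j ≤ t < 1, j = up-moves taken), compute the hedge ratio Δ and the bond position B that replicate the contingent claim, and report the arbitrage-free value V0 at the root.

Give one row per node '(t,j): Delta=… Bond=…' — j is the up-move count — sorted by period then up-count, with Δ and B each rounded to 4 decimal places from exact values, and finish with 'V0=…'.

Since d<R<u, set p* = (R−d)/(u−d) = 0.8519; price each node as the discounted p*-expectation of its children.
Terminal values V(1,·): V(1,0)=18.6000, V(1,1)=0.0000
(0,0): S=40.0000. Δ = (V_up−V_dn)/(S_up−S_dn) = (0.0000−18.6000)/(50.8000−29.2000) = -0.8611. V = [p*·0.0000 + (1−p*)·18.6000]/1.19 = 2.3156. B = V − Δ·S = 36.7600.
Check: Δ(0,0)·S0 + B(0,0) = 2.3156 = V0.

(0,0): Delta=-0.8611 Bond=36.7600
V0=2.3156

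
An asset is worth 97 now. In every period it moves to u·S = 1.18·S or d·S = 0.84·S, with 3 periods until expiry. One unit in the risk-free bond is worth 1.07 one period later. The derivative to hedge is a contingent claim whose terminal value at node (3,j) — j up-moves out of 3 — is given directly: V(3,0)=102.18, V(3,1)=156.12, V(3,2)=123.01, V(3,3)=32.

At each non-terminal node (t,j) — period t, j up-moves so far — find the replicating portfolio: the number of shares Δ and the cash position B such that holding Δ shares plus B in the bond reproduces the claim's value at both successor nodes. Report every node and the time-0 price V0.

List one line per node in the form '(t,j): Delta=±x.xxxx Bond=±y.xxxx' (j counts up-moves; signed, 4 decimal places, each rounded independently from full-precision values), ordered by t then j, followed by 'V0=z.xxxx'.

Since d<R<u, set p* = (R−d)/(u−d) = 0.6765; price each node as the discounted p*-expectation of its children.
Payoff layer (t=3): V(3,0)=102.1800, V(3,1)=156.1200, V(3,2)=123.0100, V(3,3)=32.0000
Node (2,0) S=68.4432: V=(p*·156.1200+(1−p*)·102.1800)/1.07=129.5970; Δ=(156.1200−102.1800)/(80.7630−57.4923)=2.3179; B=V−Δ·S=-29.0500
Node (2,1) S=96.1464: V=(p*·123.0100+(1−p*)·156.1200)/1.07=124.9739; Δ=(123.0100−156.1200)/(113.4528−80.7630)=-1.0129; B=V−Δ·S=222.3562
Node (2,2) S=135.0628: V=(p*·32.0000+(1−p*)·123.0100)/1.07=57.4247; Δ=(32.0000−123.0100)/(159.3741−113.4528)=-1.9819; B=V−Δ·S=325.1012
Node (1,0) S=81.4800: V=(p*·124.9739+(1−p*)·129.5970)/1.07=118.1959; Δ=(124.9739−129.5970)/(96.1464−68.4432)=-0.1669; B=V−Δ·S=131.7934
Node (1,1) S=114.4600: V=(p*·57.4247+(1−p*)·124.9739)/1.07=74.0924; Δ=(57.4247−124.9739)/(135.0628−96.1464)=-1.7358; B=V−Δ·S=272.7665
Node (0,0) S=97.0000: V=(p*·74.0924+(1−p*)·118.1959)/1.07=82.5805; Δ=(74.0924−118.1959)/(114.4600−81.4800)=-1.3373; B=V−Δ·S=212.2968
Check: Δ(0,0)·S0 + B(0,0) = 82.5805 = V0.

(0,0): Delta=-1.3373 Bond=212.2968
(1,0): Delta=-0.1669 Bond=131.7934
(1,1): Delta=-1.7358 Bond=272.7665
(2,0): Delta=2.3179 Bond=-29.0500
(2,1): Delta=-1.0129 Bond=222.3562
(2,2): Delta=-1.9819 Bond=325.1012
V0=82.5805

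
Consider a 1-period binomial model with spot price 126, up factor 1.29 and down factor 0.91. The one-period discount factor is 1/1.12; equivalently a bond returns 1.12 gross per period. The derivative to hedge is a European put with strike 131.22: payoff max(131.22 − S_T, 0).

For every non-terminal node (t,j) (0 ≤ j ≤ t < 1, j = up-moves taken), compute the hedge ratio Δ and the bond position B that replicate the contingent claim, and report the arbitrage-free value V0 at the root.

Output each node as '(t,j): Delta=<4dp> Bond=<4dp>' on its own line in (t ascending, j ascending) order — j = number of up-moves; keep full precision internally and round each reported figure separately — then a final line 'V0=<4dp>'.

(0,0): Delta=-0.3459 Bond=50.1936
V0=6.6147

Since d<R<u, set p* = (R−d)/(u−d) = 0.5526; price each node as the discounted p*-expectation of its children.
Payoff layer (t=1): V(1,0)=16.5600, V(1,1)=0.0000
  t=0,j=0: stock 126.0000 → up 162.5400 (V=0.0000), down 114.6600 (V=16.5600). Price 6.6147; hedge Δ=-0.3459, bond B=50.1936.
Self-financing check: at every node Δ·S+B equals the discounted successor values.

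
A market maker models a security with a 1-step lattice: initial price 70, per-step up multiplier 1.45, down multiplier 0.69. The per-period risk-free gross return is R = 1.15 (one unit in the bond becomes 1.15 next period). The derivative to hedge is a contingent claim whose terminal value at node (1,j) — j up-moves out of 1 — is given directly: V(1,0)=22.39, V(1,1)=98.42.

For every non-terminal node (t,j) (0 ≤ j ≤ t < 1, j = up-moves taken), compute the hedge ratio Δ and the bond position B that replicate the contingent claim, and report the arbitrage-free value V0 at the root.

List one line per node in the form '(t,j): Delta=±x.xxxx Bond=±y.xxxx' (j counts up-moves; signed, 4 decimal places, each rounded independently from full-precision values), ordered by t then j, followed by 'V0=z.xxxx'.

(0,0): Delta=1.4291 Bond=-40.5541
V0=59.4854

The replicating-portfolio and risk-neutral prices coincide; use p* = (1.15−0.69)/(1.45−0.69) = 0.6053 for the latter.
Payoff layer (t=1): V(1,0)=22.3900, V(1,1)=98.4200
  t=0,j=0: stock 70.0000 → up 101.5000 (V=98.4200), down 48.3000 (V=22.3900). Price 59.4854; hedge Δ=1.4291, bond B=-40.5541.
The time-0 hedge costs 59.4854, which is the no-arbitrage price.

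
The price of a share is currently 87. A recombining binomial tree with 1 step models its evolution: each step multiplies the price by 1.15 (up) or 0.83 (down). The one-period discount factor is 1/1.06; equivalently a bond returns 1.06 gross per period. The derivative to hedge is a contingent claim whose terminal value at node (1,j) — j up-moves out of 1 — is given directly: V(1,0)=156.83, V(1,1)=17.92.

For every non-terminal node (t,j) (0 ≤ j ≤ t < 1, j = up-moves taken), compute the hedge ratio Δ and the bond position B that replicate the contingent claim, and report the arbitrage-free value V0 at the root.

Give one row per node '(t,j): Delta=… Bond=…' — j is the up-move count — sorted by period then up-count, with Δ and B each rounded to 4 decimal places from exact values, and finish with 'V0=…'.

Risk-neutral probability p* = (R−d)/(u−d) = (1.06−0.83)/(1.15−0.83) = 0.7188.
Terminal values V(1,·): V(1,0)=156.8300, V(1,1)=17.9200
Node (0,0) S=87.0000: V=(p*·17.9200+(1−p*)·156.8300)/1.06=53.7627; Δ=(17.9200−156.8300)/(100.0500−72.2100)=-4.9896; B=V−Δ·S=487.8564
Self-financing check: at every node Δ·S+B equals the discounted successor values.

(0,0): Delta=-4.9896 Bond=487.8564
V0=53.7627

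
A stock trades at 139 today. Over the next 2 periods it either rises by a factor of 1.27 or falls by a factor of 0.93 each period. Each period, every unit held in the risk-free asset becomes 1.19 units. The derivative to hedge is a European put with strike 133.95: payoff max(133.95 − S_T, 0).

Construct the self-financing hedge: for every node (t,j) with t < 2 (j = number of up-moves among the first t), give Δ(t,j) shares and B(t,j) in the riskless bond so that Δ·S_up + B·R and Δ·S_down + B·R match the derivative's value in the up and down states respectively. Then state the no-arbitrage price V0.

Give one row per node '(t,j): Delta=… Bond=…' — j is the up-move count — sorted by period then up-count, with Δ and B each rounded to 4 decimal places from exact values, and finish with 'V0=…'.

(0,0): Delta=-0.0574 Bond=8.5207
(1,0): Delta=-0.3124 Bond=43.0937
(1,1): Delta=0.0000 Bond=0.0000
V0=0.5367

Since d<R<u, set p* = (R−d)/(u−d) = 0.7647; price each node as the discounted p*-expectation of its children.
Terminal values V(2,·): V(2,0)=13.7289, V(2,1)=0.0000, V(2,2)=0.0000
  t=1,j=0: stock 129.2700 → up 164.1729 (V=0.0000), down 120.2211 (V=13.7289). Price 2.7146; hedge Δ=-0.3124, bond B=43.0937.
  t=1,j=1: stock 176.5300 → up 224.1931 (V=0.0000), down 164.1729 (V=0.0000). Price 0.0000; hedge Δ=0.0000, bond B=0.0000.
  t=0,j=0: stock 139.0000 → up 176.5300 (V=0.0000), down 129.2700 (V=2.7146). Price 0.5367; hedge Δ=-0.0574, bond B=8.5207.
Self-financing check: at every node Δ·S+B equals the discounted successor values.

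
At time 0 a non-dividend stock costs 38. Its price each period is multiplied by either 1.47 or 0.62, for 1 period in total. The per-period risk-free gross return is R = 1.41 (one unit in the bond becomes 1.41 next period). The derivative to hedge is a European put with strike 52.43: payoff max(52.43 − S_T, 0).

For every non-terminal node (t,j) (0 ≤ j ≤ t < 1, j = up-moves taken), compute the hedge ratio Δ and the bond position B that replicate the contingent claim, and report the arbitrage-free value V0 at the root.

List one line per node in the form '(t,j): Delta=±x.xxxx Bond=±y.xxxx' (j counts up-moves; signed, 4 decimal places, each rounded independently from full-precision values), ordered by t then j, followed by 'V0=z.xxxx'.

(0,0): Delta=-0.8938 Bond=35.4100
V0=1.4453

Risk-neutral probability p* = (R−d)/(u−d) = (1.41−0.62)/(1.47−0.62) = 0.9294.
At expiry t=1: V(1,0)=28.8700, V(1,1)=0.0000
(0,0): S=38.0000. Δ = (V_up−V_dn)/(S_up−S_dn) = (0.0000−28.8700)/(55.8600−23.5600) = -0.8938. V = [p*·0.0000 + (1−p*)·28.8700]/1.41 = 1.4453. B = V − Δ·S = 35.4100.
Check: Δ(0,0)·S0 + B(0,0) = 1.4453 = V0.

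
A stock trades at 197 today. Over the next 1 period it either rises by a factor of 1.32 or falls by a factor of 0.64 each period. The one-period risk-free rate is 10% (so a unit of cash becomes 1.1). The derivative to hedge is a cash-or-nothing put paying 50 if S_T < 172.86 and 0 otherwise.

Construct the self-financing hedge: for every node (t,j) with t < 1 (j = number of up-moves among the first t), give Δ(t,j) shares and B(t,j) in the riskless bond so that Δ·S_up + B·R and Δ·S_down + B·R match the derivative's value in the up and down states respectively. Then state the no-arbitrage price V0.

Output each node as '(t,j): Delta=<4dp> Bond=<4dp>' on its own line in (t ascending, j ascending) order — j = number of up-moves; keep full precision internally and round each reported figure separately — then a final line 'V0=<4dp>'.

(0,0): Delta=-0.3732 Bond=88.2353
V0=14.7059

Under the risk-neutral measure, an up-move has probability p* = (R−d)/(u−d) = 0.6765 and values discount at R = 1.1.
Payoff layer (t=1): V(1,0)=50.0000, V(1,1)=0.0000
  t=0,j=0: stock 197.0000 → up 260.0400 (V=0.0000), down 126.0800 (V=50.0000). Price 14.7059; hedge Δ=-0.3732, bond B=88.2353.
Check: Δ(0,0)·S0 + B(0,0) = 14.7059 = V0.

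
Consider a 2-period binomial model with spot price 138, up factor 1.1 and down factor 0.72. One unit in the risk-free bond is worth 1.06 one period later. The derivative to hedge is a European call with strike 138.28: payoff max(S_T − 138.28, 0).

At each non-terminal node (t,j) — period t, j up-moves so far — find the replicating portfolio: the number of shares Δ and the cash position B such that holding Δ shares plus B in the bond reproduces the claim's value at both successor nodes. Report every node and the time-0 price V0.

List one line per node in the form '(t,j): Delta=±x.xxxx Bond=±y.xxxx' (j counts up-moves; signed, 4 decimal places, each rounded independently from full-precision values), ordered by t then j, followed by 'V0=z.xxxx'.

Since d<R<u, set p* = (R−d)/(u−d) = 0.8947; price each node as the discounted p*-expectation of its children.
At expiry t=2: V(2,0)=0.0000, V(2,1)=0.0000, V(2,2)=28.7000
Node (1,0) S=99.3600: V=(p*·0.0000+(1−p*)·0.0000)/1.06=0.0000; Δ=(0.0000−0.0000)/(109.2960−71.5392)=0.0000; B=V−Δ·S=0.0000
Node (1,1) S=151.8000: V=(p*·28.7000+(1−p*)·0.0000)/1.06=24.2254; Δ=(28.7000−0.0000)/(166.9800−109.2960)=0.4975; B=V−Δ·S=-51.3009
Node (0,0) S=138.0000: V=(p*·24.2254+(1−p*)·0.0000)/1.06=20.4485; Δ=(24.2254−0.0000)/(151.8000−99.3600)=0.4620; B=V−Δ·S=-43.3026
Self-financing check: at every node Δ·S+B equals the discounted successor values.

(0,0): Delta=0.4620 Bond=-43.3026
(1,0): Delta=0.0000 Bond=0.0000
(1,1): Delta=0.4975 Bond=-51.3009
V0=20.4485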